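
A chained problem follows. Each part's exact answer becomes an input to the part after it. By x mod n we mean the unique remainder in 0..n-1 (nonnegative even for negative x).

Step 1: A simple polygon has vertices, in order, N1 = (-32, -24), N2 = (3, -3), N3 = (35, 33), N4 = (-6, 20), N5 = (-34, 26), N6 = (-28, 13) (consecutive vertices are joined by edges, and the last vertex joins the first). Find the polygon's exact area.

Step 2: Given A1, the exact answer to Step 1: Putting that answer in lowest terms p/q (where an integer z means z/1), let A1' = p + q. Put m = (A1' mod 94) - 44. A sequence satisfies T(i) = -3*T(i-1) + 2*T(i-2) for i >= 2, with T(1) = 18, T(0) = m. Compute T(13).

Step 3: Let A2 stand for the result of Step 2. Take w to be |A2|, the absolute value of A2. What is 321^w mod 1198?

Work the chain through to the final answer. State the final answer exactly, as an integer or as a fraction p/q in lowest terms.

Step 1: cross terms: (-32*-3 - 3*-24)=168, (3*33 - 35*-3)=204, (35*20 - -6*33)=898, (-6*26 - -34*20)=524, (-34*13 - -28*26)=286, (-28*-24 - -32*13)=1088; twice the area = |3168| = 3168; area = 1584; answer 1584
Step 2: A1 = 1584; threaded value p + q = 1585; m = 37; T(2) = -3*(18) + 2*(37) = 20; iterating: T(2)=20, T(3)=-24, T(4)=112, T(5)=-384, T(6)=1376, T(7)=-4896, T(8)=17440, T(9)=-62112, T(10)=221216, T(11)=-787872, T(12)=2806048, T(13)=-9993888; answer -9993888
Step 3: A2 = -9993888; w = 9993888; squarings mod 1198: 321^1=321, 321^2=13, 321^4=169, 321^8=1007, 321^16=541, 321^32=369, 321^64=787, 321^128=3, 321^256=9, 321^512=81, 321^1024=571, 321^2048=185, 321^4096=681, 321^8192=135, 321^16384=255, 321^32768=333, 321^65536=673, 321^131072=85, 321^262144=37, 321^524288=171, 321^1048576=489, 321^2097152=719, 321^4194304=623, 321^8388608=1175; 321^9993888 = 321^32 * 321^128 * 321^512 * 321^1024 * 321^2048 * 321^4096 * 321^8192 * 321^16384 * 321^524288 * 321^1048576 * 321^8388608 = 1105 (mod 1198); answer 1105

1105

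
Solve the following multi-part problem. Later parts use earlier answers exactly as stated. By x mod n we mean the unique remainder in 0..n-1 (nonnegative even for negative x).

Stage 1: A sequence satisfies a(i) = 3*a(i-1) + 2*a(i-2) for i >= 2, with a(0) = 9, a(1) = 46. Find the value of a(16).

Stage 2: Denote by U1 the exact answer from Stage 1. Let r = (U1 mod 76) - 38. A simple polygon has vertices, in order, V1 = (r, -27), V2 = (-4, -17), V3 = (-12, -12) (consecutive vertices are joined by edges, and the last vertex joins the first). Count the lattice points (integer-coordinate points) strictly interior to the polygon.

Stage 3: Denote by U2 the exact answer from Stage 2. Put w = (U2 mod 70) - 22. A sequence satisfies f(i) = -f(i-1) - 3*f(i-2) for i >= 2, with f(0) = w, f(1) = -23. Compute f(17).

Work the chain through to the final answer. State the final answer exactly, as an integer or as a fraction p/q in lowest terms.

-254993

Stage 1: a(2) = 3*(46) + 2*(9) = 156; iterating: a(2)=156, a(3)=560, a(4)=1992, a(5)=7096, a(6)=25272, a(7)=90008, a(8)=320568, a(9)=1141720, a(10)=4066296, a(11)=14482328, a(12)=51579576, a(13)=183703384, a(14)=654269304, a(15)=2330214680, a(16)=8299182648; answer 8299182648
Stage 2: U1 = 8299182648; r = 14; cross terms: (14*-17 - -4*-27)=-346, (-4*-12 - -12*-17)=-156, (-12*-27 - 14*-12)=492; twice the area = |-10| = 10; area = 5; boundary points = 2 + 1 + 1 = 4; strictly interior points = area - boundary/2 + 1 = 4; answer 4
Stage 3: U2 = 4; w = -18; f(2) = -1*(-23) - 3*(-18) = 77; iterating: f(2)=77, f(3)=-8, f(4)=-223, f(5)=247, f(6)=422, f(7)=-1163, f(8)=-103, f(9)=3592, f(10)=-3283, f(11)=-7493, f(12)=17342, f(13)=5137, f(14)=-57163, f(15)=41752, f(16)=129737, f(17)=-254993; answer -254993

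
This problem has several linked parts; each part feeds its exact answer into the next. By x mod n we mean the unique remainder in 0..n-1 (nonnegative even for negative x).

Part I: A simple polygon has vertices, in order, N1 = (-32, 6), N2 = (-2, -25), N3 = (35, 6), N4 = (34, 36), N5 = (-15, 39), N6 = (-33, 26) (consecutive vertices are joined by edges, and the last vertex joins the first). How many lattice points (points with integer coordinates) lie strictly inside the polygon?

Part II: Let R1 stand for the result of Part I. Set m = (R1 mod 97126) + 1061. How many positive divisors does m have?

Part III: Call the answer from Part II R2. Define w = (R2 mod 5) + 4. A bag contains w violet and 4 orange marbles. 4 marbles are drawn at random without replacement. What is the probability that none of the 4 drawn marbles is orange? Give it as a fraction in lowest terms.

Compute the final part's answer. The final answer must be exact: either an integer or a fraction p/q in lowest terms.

7/66

Part I: cross terms: (-32*-25 - -2*6)=812, (-2*6 - 35*-25)=863, (35*36 - 34*6)=1056, (34*39 - -15*36)=1866, (-15*26 - -33*39)=897, (-33*6 - -32*26)=634; twice the area = |6128| = 6128; area = 3064; boundary points = 1 + 1 + 1 + 1 + 1 + 1 = 6; strictly interior points = area - boundary/2 + 1 = 3062; answer 3062
Part II: R1 = 3062; m = 4123; 4123 = 7 * 19 * 31; number of divisors = (1+1) * (1+1) * (1+1) = 8; answer 8
Part III: R2 = 8; w = 7; total draws C(11,4) = 330; favorable C(7,4) = 35; P = 7/66; answer 7/66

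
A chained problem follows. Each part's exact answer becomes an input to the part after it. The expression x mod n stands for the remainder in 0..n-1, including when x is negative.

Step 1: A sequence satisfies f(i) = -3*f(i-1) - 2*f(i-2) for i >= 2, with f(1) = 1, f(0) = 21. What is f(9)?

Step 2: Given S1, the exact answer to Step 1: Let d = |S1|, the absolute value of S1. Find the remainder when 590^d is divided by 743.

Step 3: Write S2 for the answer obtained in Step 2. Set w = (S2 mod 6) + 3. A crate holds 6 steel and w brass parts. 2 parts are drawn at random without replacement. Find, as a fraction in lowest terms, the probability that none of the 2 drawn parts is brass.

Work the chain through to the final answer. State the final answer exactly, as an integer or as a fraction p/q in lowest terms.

5/12

Step 1: f(2) = -3*(1) - 2*(21) = -45; iterating: f(2)=-45, f(3)=133, f(4)=-309, f(5)=661, f(6)=-1365, f(7)=2773, f(8)=-5589, f(9)=11221; answer 11221
Step 2: S1 = 11221; d = 11221; squarings mod 743: 590^1=590, 590^2=376, 590^4=206, 590^8=85, 590^16=538, 590^32=417, 590^64=27, 590^128=729, 590^256=196, 590^512=523, 590^1024=105, 590^2048=623, 590^4096=283, 590^8192=588; 590^11221 = 590^1 * 590^4 * 590^16 * 590^64 * 590^128 * 590^256 * 590^512 * 590^2048 * 590^8192 = 414 (mod 743); answer 414
Step 3: S2 = 414; w = 3; total draws C(9,2) = 36; favorable C(6,2) = 15; P = 5/12; answer 5/12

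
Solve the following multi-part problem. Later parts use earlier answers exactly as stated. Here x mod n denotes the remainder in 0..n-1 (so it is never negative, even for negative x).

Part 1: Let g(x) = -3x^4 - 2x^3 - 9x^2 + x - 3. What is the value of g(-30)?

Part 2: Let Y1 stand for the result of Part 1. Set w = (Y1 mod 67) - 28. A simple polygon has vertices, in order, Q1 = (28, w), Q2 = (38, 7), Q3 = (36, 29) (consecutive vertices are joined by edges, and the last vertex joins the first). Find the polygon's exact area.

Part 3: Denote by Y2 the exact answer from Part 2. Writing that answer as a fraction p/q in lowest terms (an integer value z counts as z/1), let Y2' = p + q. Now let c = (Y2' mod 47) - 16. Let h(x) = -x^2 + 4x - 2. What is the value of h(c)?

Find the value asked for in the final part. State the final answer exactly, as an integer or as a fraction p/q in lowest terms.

-359

Part 1: -3*(-30)^4 - 2*(-30)^3 - 9*(-30)^2 + 1*(-30)^1 - 3 = (-2430000) + (54000) + (-8100) + (-30) + (-3) = -2384133; answer -2384133
Part 2: Y1 = -2384133; w = 34; cross terms: (28*7 - 38*34)=-1096, (38*29 - 36*7)=850, (36*34 - 28*29)=412; twice the area = |166| = 166; area = 83; answer 83
Part 3: Y2 = 83; threaded value p + q = 84; c = 21; -1*(21)^2 + 4*(21)^1 - 2 = (-441) + (84) + (-2) = -359; answer -359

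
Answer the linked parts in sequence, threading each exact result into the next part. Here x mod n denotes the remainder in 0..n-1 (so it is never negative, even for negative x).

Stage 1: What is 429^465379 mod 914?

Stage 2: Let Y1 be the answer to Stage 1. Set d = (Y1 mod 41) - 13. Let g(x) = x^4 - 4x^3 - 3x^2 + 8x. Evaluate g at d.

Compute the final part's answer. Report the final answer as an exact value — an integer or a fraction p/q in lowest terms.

Stage 1: squarings mod 914: 429^1=429, 429^2=327, 429^4=905, 429^8=81, 429^16=163, 429^32=63, 429^64=313, 429^128=171, 429^256=907, 429^512=49, 429^1024=573, 429^2048=203, 429^4096=79, 429^8192=757, 429^16384=885, 429^32768=841, 429^65536=759, 429^131072=261, 429^262144=485; 429^465379 = 429^1 * 429^2 * 429^32 * 429^64 * 429^128 * 429^256 * 429^2048 * 429^4096 * 429^65536 * 429^131072 * 429^262144 = 569 (mod 914); answer 569
Stage 2: Y1 = 569; d = 23; 1*(23)^4 - 4*(23)^3 - 3*(23)^2 + 8*(23)^1 = (279841) + (-48668) + (-1587) + (184) = 229770; answer 229770

229770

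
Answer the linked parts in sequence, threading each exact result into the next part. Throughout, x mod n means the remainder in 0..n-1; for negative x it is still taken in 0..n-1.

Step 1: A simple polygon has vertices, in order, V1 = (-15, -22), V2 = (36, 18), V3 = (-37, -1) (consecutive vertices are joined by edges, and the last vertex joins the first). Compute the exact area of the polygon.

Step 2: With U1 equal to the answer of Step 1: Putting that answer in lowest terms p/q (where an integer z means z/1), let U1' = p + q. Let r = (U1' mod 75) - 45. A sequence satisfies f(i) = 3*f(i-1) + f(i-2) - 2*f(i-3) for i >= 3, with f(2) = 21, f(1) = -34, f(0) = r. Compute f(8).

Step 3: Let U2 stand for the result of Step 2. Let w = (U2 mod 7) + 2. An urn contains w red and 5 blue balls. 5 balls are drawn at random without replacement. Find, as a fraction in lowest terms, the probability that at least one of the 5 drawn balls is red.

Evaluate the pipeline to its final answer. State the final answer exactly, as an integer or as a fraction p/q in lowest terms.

251/252

Step 1: cross terms: (-15*18 - 36*-22)=522, (36*-1 - -37*18)=630, (-37*-22 - -15*-1)=799; twice the area = |1951| = 1951; area = 1951/2; answer 1951/2
Step 2: U1 = 1951/2; threaded value p + q = 1953; r = -42; f(3) = 3*(21) + 1*(-34) - 2*(-42) = 113; iterating: f(3)=113, f(4)=428, f(5)=1355, f(6)=4267, f(7)=13300, f(8)=41457; answer 41457
Step 3: U2 = 41457; w = 5; total draws C(10,5) = 252; complement C(5,5) = 1; favorable 252 - 1 = 251; P = 251/252; answer 251/252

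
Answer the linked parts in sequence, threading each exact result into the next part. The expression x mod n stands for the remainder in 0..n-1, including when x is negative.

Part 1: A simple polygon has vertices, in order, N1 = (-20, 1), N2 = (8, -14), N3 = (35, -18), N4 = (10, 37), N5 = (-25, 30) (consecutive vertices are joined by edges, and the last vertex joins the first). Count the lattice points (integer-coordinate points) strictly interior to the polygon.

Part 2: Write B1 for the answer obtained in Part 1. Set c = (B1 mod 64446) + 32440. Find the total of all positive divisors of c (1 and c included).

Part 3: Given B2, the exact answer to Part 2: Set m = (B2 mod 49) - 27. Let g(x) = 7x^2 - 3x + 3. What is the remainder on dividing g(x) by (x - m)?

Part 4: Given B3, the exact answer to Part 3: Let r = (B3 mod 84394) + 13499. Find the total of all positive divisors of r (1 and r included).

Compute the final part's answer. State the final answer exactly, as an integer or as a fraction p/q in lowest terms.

Part 1: cross terms: (-20*-14 - 8*1)=272, (8*-18 - 35*-14)=346, (35*37 - 10*-18)=1475, (10*30 - -25*37)=1225, (-25*1 - -20*30)=575; twice the area = |3893| = 3893; area = 3893/2; boundary points = 1 + 1 + 5 + 7 + 1 = 15; strictly interior points = area - boundary/2 + 1 = 1940; answer 1940
Part 2: B1 = 1940; c = 34380; 34380 = 2^2 * 3^2 * 5 * 191; sigma = (1 + 2 + 4) * (1 + 3 + 9) * (1 + 5) * (1 + 191) = 7 * 13 * 6 * 192 = 104832; answer 104832
Part 3: B2 = 104832; m = -6; remainder = value at the root: 7*(-6)^2 - 3*(-6)^1 + 3 = (252) + (18) + (3) = 273; answer 273
Part 4: B3 = 273; r = 13772; 13772 = 2^2 * 11 * 313; sigma = (1 + 2 + 4) * (1 + 11) * (1 + 313) = 7 * 12 * 314 = 26376; answer 26376

26376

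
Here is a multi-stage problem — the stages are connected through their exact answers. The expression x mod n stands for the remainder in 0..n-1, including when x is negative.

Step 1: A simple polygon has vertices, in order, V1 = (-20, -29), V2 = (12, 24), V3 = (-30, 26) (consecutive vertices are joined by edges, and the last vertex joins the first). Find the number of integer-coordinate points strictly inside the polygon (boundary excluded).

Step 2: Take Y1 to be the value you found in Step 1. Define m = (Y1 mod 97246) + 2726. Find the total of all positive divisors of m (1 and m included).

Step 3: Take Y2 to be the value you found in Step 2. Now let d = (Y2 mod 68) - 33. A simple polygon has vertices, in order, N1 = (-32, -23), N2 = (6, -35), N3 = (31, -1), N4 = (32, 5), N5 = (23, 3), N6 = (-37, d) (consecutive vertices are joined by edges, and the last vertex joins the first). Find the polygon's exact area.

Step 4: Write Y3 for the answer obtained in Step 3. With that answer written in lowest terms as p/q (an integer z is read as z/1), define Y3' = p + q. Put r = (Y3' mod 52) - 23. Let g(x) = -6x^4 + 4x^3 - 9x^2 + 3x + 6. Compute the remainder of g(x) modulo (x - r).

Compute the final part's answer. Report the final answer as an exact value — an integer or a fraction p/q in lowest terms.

Step 1: cross terms: (-20*24 - 12*-29)=-132, (12*26 - -30*24)=1032, (-30*-29 - -20*26)=1390; twice the area = |2290| = 2290; area = 1145; boundary points = 1 + 2 + 5 = 8; strictly interior points = area - boundary/2 + 1 = 1142; answer 1142
Step 2: Y1 = 1142; m = 3868; 3868 = 2^2 * 967; sigma = (1 + 2 + 4) * (1 + 967) = 7 * 968 = 6776; answer 6776
Step 3: Y2 = 6776; d = 11; cross terms: (-32*-35 - 6*-23)=1258, (6*-1 - 31*-35)=1079, (31*5 - 32*-1)=187, (32*3 - 23*5)=-19, (23*11 - -37*3)=364, (-37*-23 - -32*11)=1203; twice the area = |4072| = 4072; area = 2036; answer 2036
Step 4: Y3 = 2036; threaded value p + q = 2037; r = -14; remainder = value at the root: -6*(-14)^4 + 4*(-14)^3 - 9*(-14)^2 + 3*(-14)^1 + 6 = (-230496) + (-10976) + (-1764) + (-42) + (6) = -243272; answer -243272

-243272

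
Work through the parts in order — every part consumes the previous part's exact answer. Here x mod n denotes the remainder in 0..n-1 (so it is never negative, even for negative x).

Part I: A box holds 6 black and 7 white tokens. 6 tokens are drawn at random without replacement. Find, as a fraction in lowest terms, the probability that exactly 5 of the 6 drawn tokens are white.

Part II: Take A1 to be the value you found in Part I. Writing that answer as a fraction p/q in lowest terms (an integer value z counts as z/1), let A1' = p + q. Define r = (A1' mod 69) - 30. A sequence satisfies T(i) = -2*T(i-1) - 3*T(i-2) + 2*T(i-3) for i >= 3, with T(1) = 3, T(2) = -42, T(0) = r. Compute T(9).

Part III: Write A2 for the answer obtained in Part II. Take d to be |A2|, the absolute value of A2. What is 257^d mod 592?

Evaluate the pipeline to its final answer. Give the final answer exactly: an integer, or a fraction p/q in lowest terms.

241

Part I: total draws C(13,6) = 1716; favorable C(7,5)*C(6,1) = 126; P = 21/286; answer 21/286
Part II: A1 = 21/286; threaded value p + q = 307; r = 1; T(3) = -2*(-42) - 3*(3) + 2*(1) = 77; iterating: T(3)=77, T(4)=-22, T(5)=-271, T(6)=762, T(7)=-755, T(8)=-1318, T(9)=6425; answer 6425
Part III: A2 = 6425; d = 6425; squarings mod 592: 257^1=257, 257^2=337, 257^4=497, 257^8=145, 257^16=305, 257^32=81, 257^64=49, 257^128=33, 257^256=497, 257^512=145, 257^1024=305, 257^2048=81, 257^4096=49; 257^6425 = 257^1 * 257^8 * 257^16 * 257^256 * 257^2048 * 257^4096 = 241 (mod 592); answer 241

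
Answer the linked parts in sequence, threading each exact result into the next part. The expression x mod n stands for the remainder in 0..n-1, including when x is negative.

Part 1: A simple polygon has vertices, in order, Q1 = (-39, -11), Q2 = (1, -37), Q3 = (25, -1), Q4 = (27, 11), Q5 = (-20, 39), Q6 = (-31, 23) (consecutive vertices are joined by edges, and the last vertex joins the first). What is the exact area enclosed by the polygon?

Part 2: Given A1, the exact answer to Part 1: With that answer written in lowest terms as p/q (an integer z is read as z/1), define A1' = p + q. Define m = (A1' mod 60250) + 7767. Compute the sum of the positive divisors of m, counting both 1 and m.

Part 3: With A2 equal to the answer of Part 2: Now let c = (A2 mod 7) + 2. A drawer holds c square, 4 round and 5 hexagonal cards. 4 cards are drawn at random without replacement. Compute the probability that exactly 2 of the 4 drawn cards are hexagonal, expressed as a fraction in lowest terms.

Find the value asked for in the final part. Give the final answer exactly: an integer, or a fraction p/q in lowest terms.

5/11

Part 1: cross terms: (-39*-37 - 1*-11)=1454, (1*-1 - 25*-37)=924, (25*11 - 27*-1)=302, (27*39 - -20*11)=1273, (-20*23 - -31*39)=749, (-31*-11 - -39*23)=1238; twice the area = |5940| = 5940; area = 2970; answer 2970
Part 2: A1 = 2970; threaded value p + q = 2971; m = 10738; 10738 = 2 * 7 * 13 * 59; sigma = (1 + 2) * (1 + 7) * (1 + 13) * (1 + 59) = 3 * 8 * 14 * 60 = 20160; answer 20160
Part 3: A2 = 20160; c = 2; total draws C(11,4) = 330; favorable C(5,2)*C(6,2) = 150; P = 5/11; answer 5/11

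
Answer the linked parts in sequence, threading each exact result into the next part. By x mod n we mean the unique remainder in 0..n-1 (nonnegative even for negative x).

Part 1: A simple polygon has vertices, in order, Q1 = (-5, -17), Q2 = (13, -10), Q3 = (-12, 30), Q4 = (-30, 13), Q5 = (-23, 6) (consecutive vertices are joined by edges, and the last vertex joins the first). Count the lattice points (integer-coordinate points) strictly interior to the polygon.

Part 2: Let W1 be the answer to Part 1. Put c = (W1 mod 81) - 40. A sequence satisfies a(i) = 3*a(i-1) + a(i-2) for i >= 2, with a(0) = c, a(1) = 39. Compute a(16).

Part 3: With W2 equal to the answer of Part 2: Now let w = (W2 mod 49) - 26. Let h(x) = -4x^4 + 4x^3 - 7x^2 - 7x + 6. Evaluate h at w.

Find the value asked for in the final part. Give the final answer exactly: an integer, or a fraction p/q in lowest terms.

-2204

Part 1: cross terms: (-5*-10 - 13*-17)=271, (13*30 - -12*-10)=270, (-12*13 - -30*30)=744, (-30*6 - -23*13)=119, (-23*-17 - -5*6)=421; twice the area = |1825| = 1825; area = 1825/2; boundary points = 1 + 5 + 1 + 7 + 1 = 15; strictly interior points = area - boundary/2 + 1 = 906; answer 906
Part 2: W1 = 906; c = -25; a(2) = 3*(39) + 1*(-25) = 92; iterating: a(2)=92, a(3)=315, a(4)=1037, a(5)=3426, a(6)=11315, a(7)=37371, a(8)=123428, a(9)=407655, a(10)=1346393, a(11)=4446834, a(12)=14686895, a(13)=48507519, a(14)=160209452, a(15)=529135875, a(16)=1747617077; answer 1747617077
Part 3: W2 = 1747617077; w = 5; -4*(5)^4 + 4*(5)^3 - 7*(5)^2 - 7*(5)^1 + 6 = (-2500) + (500) + (-175) + (-35) + (6) = -2204; answer -2204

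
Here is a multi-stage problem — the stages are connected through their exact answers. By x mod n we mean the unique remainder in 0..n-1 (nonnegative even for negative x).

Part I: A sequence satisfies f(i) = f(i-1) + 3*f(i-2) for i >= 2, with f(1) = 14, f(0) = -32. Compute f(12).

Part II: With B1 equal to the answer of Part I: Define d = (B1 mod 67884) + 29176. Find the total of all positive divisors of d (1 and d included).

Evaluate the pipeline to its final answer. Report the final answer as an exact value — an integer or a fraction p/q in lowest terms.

Part I: f(2) = 1*(14) + 3*(-32) = -82; iterating: f(2)=-82, f(3)=-40, f(4)=-286, f(5)=-406, f(6)=-1264, f(7)=-2482, f(8)=-6274, f(9)=-13720, f(10)=-32542, f(11)=-73702, f(12)=-171328; answer -171328
Part II: B1 = -171328; d = 61500; 61500 = 2^2 * 3 * 5^3 * 41; sigma = (1 + 2 + 4) * (1 + 3) * (1 + 5 + 25 + 125) * (1 + 41) = 7 * 4 * 156 * 42 = 183456; answer 183456

183456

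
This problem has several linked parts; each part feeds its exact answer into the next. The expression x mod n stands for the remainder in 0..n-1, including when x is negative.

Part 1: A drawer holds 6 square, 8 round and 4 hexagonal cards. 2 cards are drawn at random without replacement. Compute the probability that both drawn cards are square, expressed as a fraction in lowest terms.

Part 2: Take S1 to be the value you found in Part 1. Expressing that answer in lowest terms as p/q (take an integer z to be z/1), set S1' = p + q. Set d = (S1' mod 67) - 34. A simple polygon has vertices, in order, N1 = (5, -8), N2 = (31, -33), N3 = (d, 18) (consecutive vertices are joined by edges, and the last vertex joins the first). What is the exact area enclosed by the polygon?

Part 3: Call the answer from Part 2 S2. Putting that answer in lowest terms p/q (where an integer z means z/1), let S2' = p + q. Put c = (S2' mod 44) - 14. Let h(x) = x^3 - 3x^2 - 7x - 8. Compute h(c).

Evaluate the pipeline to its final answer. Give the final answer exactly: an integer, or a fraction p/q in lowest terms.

-1625

Part 1: total draws C(18,2) = 153; favorable C(6,2) = 15; P = 5/51; answer 5/51
Part 2: S1 = 5/51; threaded value p + q = 56; d = 22; cross terms: (5*-33 - 31*-8)=83, (31*18 - 22*-33)=1284, (22*-8 - 5*18)=-266; twice the area = |1101| = 1101; area = 1101/2; answer 1101/2
Part 3: S2 = 1101/2; threaded value p + q = 1103; c = -11; 1*(-11)^3 - 3*(-11)^2 - 7*(-11)^1 - 8 = (-1331) + (-363) + (77) + (-8) = -1625; answer -1625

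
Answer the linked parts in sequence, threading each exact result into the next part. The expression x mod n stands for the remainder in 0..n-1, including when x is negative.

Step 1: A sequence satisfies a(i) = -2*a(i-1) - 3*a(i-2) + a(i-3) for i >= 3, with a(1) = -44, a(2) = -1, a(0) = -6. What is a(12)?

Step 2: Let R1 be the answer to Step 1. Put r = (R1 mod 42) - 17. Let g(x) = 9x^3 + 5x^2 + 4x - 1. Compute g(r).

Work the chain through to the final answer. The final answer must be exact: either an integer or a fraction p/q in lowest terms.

Step 1: a(3) = -2*(-1) - 3*(-44) + 1*(-6) = 128; iterating: a(3)=128, a(4)=-297, a(5)=209, a(6)=601, a(7)=-2126, a(8)=2658, a(9)=1663, a(10)=-13426, a(11)=24521, a(12)=-7101; answer -7101
Step 2: R1 = -7101; r = 22; 9*(22)^3 + 5*(22)^2 + 4*(22)^1 - 1 = (95832) + (2420) + (88) + (-1) = 98339; answer 98339

98339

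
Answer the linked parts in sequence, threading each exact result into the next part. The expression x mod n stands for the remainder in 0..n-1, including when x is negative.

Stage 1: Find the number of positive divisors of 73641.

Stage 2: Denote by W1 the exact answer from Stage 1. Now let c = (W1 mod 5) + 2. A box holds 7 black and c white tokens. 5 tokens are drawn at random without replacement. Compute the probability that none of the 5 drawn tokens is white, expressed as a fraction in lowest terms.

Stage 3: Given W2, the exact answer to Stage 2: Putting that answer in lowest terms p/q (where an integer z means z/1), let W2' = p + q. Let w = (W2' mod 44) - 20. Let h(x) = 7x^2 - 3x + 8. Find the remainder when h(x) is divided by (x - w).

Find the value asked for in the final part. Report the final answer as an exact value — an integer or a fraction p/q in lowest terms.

2748

Stage 1: 73641 = 3 * 24547; number of divisors = (1+1) * (1+1) = 4; answer 4
Stage 2: W1 = 4; c = 6; total draws C(13,5) = 1287; favorable C(7,5) = 21; P = 7/429; answer 7/429
Stage 3: W2 = 7/429; threaded value p + q = 436; w = 20; remainder = value at the root: 7*(20)^2 - 3*(20)^1 + 8 = (2800) + (-60) + (8) = 2748; answer 2748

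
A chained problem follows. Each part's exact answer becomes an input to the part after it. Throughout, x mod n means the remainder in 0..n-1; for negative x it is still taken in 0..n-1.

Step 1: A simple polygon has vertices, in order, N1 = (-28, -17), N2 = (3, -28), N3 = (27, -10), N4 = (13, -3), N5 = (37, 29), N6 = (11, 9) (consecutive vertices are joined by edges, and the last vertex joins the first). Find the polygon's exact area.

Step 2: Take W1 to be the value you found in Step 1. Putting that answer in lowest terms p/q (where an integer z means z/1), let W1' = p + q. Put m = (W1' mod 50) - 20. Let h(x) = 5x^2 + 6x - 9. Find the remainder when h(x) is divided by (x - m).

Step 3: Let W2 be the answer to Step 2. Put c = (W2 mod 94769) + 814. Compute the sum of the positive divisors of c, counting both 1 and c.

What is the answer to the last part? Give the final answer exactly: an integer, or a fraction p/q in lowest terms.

Step 1: cross terms: (-28*-28 - 3*-17)=835, (3*-10 - 27*-28)=726, (27*-3 - 13*-10)=49, (13*29 - 37*-3)=488, (37*9 - 11*29)=14, (11*-17 - -28*9)=65; twice the area = |2177| = 2177; area = 2177/2; answer 2177/2
Step 2: W1 = 2177/2; threaded value p + q = 2179; m = 9; remainder = value at the root: 5*(9)^2 + 6*(9)^1 - 9 = (405) + (54) + (-9) = 450; answer 450
Step 3: W2 = 450; c = 1264; 1264 = 2^4 * 79; sigma = (1 + 2 + 4 + 8 + 16) * (1 + 79) = 31 * 80 = 2480; answer 2480

2480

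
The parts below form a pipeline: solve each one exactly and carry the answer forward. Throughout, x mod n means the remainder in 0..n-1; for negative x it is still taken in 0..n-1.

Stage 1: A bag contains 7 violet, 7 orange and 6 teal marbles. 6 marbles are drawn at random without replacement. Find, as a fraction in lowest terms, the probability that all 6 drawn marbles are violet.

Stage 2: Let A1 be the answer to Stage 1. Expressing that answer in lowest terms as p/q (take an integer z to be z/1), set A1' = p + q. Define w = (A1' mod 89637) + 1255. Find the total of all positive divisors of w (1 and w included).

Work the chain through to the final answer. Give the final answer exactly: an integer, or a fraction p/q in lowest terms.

Stage 1: total draws C(20,6) = 38760; favorable C(7,6) = 7; P = 7/38760; answer 7/38760
Stage 2: A1 = 7/38760; threaded value p + q = 38767; w = 40022; 40022 = 2 * 20011; sigma = (1 + 2) * (1 + 20011) = 3 * 20012 = 60036; answer 60036

60036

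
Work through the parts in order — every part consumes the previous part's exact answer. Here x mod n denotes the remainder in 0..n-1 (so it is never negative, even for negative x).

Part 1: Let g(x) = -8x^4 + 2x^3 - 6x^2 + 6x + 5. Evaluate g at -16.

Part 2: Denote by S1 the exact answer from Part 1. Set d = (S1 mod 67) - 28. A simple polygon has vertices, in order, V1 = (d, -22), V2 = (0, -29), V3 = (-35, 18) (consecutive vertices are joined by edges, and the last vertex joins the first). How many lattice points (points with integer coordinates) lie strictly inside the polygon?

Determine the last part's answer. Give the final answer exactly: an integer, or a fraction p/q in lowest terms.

132

Part 1: -8*(-16)^4 + 2*(-16)^3 - 6*(-16)^2 + 6*(-16)^1 + 5 = (-524288) + (-8192) + (-1536) + (-96) + (5) = -534107; answer -534107
Part 2: S1 = -534107; d = -11; cross terms: (-11*-29 - 0*-22)=319, (0*18 - -35*-29)=-1015, (-35*-22 - -11*18)=968; twice the area = |272| = 272; area = 136; boundary points = 1 + 1 + 8 = 10; strictly interior points = area - boundary/2 + 1 = 132; answer 132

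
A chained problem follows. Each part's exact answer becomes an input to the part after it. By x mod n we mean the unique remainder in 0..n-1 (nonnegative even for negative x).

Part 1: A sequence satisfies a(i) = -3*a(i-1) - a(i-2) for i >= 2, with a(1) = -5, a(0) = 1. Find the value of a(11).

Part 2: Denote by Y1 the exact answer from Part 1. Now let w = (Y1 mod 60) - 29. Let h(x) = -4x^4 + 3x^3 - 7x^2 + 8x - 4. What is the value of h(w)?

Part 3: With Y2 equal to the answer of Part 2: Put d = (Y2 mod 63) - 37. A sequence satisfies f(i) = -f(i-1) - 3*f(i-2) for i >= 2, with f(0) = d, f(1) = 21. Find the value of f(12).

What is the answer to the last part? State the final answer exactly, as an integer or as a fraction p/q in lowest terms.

-4119

Part 1: a(2) = -3*(-5) - 1*(1) = 14; iterating: a(2)=14, a(3)=-37, a(4)=97, a(5)=-254, a(6)=665, a(7)=-1741, a(8)=4558, a(9)=-11933, a(10)=31241, a(11)=-81790; answer -81790
Part 2: Y1 = -81790; w = 21; -4*(21)^4 + 3*(21)^3 - 7*(21)^2 + 8*(21)^1 - 4 = (-777924) + (27783) + (-3087) + (168) + (-4) = -753064; answer -753064
Part 3: Y2 = -753064; d = 1; f(2) = -1*(21) - 3*(1) = -24; iterating: f(2)=-24, f(3)=-39, f(4)=111, f(5)=6, f(6)=-339, f(7)=321, f(8)=696, f(9)=-1659, f(10)=-429, f(11)=5406, f(12)=-4119; answer -4119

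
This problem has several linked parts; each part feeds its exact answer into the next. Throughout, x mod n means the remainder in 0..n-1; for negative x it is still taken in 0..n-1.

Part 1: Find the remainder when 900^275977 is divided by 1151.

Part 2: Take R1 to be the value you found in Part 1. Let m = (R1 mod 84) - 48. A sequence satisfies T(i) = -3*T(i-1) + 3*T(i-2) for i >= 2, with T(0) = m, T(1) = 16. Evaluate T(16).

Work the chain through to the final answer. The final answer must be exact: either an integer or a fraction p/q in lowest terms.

-1642480740

Part 1: squarings mod 1151: 900^1=900, 900^2=847, 900^4=336, 900^8=98, 900^16=396, 900^32=280, 900^64=132, 900^128=159, 900^256=1110, 900^512=530, 900^1024=56, 900^2048=834, 900^4096=352, 900^8192=747, 900^16384=925, 900^32768=432, 900^65536=162, 900^131072=922, 900^262144=646; 900^275977 = 900^1 * 900^8 * 900^512 * 900^1024 * 900^4096 * 900^8192 * 900^262144 = 315 (mod 1151); answer 315
Part 2: R1 = 315; m = 15; T(2) = -3*(16) + 3*(15) = -3; iterating: T(2)=-3, T(3)=57, T(4)=-180, T(5)=711, T(6)=-2673, T(7)=10152, T(8)=-38475, T(9)=145881, T(10)=-553068, T(11)=2096847, T(12)=-7949745, T(13)=30139776, T(14)=-114268563, T(15)=433225017, T(16)=-1642480740; answer -1642480740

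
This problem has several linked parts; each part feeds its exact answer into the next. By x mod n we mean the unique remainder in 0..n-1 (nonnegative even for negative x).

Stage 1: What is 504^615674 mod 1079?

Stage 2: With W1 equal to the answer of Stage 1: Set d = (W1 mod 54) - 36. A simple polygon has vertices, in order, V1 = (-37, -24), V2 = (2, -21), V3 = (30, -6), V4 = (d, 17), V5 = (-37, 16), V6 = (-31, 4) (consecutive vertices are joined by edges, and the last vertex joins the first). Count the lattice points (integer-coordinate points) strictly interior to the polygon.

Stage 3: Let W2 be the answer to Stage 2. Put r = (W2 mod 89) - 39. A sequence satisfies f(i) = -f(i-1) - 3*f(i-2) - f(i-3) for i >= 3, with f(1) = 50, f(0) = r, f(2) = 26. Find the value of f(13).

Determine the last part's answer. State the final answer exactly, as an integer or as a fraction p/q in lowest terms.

Stage 1: squarings mod 1079: 504^1=504, 504^2=451, 504^4=549, 504^8=360, 504^16=120, 504^32=373, 504^64=1017, 504^128=607, 504^256=510, 504^512=61, 504^1024=484, 504^2048=113, 504^4096=900, 504^8192=750, 504^16384=341, 504^32768=828, 504^65536=419, 504^131072=763, 504^262144=588, 504^524288=464; 504^615674 = 504^2 * 504^8 * 504^16 * 504^32 * 504^64 * 504^128 * 504^1024 * 504^8192 * 504^16384 * 504^65536 * 504^524288 = 87 (mod 1079); answer 87
Stage 2: W1 = 87; d = -3; cross terms: (-37*-21 - 2*-24)=825, (2*-6 - 30*-21)=618, (30*17 - -3*-6)=492, (-3*16 - -37*17)=581, (-37*4 - -31*16)=348, (-31*-24 - -37*4)=892; twice the area = |3756| = 3756; area = 1878; boundary points = 3 + 1 + 1 + 1 + 6 + 2 = 14; strictly interior points = area - boundary/2 + 1 = 1872; answer 1872
Stage 3: W2 = 1872; r = -36; f(3) = -1*(26) - 3*(50) - 1*(-36) = -140; iterating: f(3)=-140, f(4)=12, f(5)=382, f(6)=-278, f(7)=-880, f(8)=1332, f(9)=1586, f(10)=-4702, f(11)=-1388, f(12)=13908, f(13)=-5042; answer -5042

-5042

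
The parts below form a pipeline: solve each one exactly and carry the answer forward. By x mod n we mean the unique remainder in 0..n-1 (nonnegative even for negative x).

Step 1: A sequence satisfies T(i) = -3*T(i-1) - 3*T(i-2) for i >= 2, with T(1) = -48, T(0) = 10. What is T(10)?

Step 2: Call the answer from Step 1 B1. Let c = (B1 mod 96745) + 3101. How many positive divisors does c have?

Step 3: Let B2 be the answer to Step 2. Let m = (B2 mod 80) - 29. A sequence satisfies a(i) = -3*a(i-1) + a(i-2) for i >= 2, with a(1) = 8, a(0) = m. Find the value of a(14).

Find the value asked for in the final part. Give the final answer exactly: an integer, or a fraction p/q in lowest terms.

Step 1: T(2) = -3*(-48) - 3*(10) = 114; iterating: T(2)=114, T(3)=-198, T(4)=252, T(5)=-162, T(6)=-270, T(7)=1296, T(8)=-3078, T(9)=5346, T(10)=-6804; answer -6804
Step 2: B1 = -6804; c = 93042; 93042 = 2 * 3^3 * 1723; number of divisors = (1+1) * (3+1) * (1+1) = 16; answer 16
Step 3: B2 = 16; m = -13; a(2) = -3*(8) + 1*(-13) = -37; iterating: a(2)=-37, a(3)=119, a(4)=-394, a(5)=1301, a(6)=-4297, a(7)=14192, a(8)=-46873, a(9)=154811, a(10)=-511306, a(11)=1688729, a(12)=-5577493, a(13)=18421208, a(14)=-60841117; answer -60841117

-60841117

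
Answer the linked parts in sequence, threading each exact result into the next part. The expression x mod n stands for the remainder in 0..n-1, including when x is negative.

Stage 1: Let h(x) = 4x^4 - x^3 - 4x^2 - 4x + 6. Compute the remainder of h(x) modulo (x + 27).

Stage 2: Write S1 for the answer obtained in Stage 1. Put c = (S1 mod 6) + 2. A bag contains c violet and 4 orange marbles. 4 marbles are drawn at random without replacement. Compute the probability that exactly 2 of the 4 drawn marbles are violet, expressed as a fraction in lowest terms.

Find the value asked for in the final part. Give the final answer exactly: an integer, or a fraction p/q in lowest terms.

Stage 1: remainder = value at the root: 4*(-27)^4 - 1*(-27)^3 - 4*(-27)^2 - 4*(-27)^1 + 6 = (2125764) + (19683) + (-2916) + (108) + (6) = 2142645; answer 2142645
Stage 2: S1 = 2142645; c = 5; total draws C(9,4) = 126; favorable C(5,2)*C(4,2) = 60; P = 10/21; answer 10/21

10/21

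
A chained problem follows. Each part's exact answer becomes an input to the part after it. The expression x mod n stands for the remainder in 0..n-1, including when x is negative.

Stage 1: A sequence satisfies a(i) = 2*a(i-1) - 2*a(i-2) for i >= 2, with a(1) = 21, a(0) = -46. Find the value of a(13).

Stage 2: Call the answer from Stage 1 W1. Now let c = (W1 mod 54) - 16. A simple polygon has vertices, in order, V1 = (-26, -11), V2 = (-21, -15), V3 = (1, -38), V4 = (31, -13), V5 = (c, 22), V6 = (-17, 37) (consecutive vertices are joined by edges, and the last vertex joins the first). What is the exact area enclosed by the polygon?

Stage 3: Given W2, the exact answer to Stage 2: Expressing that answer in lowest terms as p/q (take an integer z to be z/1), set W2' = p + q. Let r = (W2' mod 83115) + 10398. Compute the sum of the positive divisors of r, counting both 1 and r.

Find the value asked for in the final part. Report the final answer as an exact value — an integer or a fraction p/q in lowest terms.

36288

Stage 1: a(2) = 2*(21) - 2*(-46) = 134; iterating: a(2)=134, a(3)=226, a(4)=184, a(5)=-84, a(6)=-536, a(7)=-904, a(8)=-736, a(9)=336, a(10)=2144, a(11)=3616, a(12)=2944, a(13)=-1344; answer -1344
Stage 2: W1 = -1344; c = -10; cross terms: (-26*-15 - -21*-11)=159, (-21*-38 - 1*-15)=813, (1*-13 - 31*-38)=1165, (31*22 - -10*-13)=552, (-10*37 - -17*22)=4, (-17*-11 - -26*37)=1149; twice the area = |3842| = 3842; area = 1921; answer 1921
Stage 3: W2 = 1921; threaded value p + q = 1922; r = 12320; 12320 = 2^5 * 5 * 7 * 11; sigma = (1 + 2 + 4 + 8 + 16 + 32) * (1 + 5) * (1 + 7) * (1 + 11) = 63 * 6 * 8 * 12 = 36288; answer 36288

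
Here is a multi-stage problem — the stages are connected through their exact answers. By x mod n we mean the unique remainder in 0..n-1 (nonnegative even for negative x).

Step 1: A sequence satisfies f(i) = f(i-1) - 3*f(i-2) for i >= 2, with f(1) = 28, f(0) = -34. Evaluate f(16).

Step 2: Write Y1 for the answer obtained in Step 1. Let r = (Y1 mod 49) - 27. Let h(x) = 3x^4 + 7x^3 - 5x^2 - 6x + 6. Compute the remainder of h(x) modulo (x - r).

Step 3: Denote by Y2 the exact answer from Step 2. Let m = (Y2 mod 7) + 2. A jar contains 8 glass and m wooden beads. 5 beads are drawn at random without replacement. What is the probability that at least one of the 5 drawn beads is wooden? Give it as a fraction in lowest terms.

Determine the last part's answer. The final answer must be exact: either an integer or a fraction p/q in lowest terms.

Step 1: f(2) = 1*(28) - 3*(-34) = 130; iterating: f(2)=130, f(3)=46, f(4)=-344, f(5)=-482, f(6)=550, f(7)=1996, f(8)=346, f(9)=-5642, f(10)=-6680, f(11)=10246, f(12)=30286, f(13)=-452, f(14)=-91310, f(15)=-89954, f(16)=183976; answer 183976
Step 2: Y1 = 183976; r = 3; remainder = value at the root: 3*(3)^4 + 7*(3)^3 - 5*(3)^2 - 6*(3)^1 + 6 = (243) + (189) + (-45) + (-18) + (6) = 375; answer 375
Step 3: Y2 = 375; m = 6; total draws C(14,5) = 2002; complement C(8,5) = 56; favorable 2002 - 56 = 1946; P = 139/143; answer 139/143

139/143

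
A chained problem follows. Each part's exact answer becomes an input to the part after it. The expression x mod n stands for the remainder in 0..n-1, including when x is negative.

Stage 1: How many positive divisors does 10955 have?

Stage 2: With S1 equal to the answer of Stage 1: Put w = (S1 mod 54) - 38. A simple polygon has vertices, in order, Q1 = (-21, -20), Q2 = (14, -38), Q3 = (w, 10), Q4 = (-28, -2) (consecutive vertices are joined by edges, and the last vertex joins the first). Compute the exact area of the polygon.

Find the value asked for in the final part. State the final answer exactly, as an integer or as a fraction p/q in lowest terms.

468

Stage 1: 10955 = 5 * 7 * 313; number of divisors = (1+1) * (1+1) * (1+1) = 8; answer 8
Stage 2: S1 = 8; w = -30; cross terms: (-21*-38 - 14*-20)=1078, (14*10 - -30*-38)=-1000, (-30*-2 - -28*10)=340, (-28*-20 - -21*-2)=518; twice the area = |936| = 936; area = 468; answer 468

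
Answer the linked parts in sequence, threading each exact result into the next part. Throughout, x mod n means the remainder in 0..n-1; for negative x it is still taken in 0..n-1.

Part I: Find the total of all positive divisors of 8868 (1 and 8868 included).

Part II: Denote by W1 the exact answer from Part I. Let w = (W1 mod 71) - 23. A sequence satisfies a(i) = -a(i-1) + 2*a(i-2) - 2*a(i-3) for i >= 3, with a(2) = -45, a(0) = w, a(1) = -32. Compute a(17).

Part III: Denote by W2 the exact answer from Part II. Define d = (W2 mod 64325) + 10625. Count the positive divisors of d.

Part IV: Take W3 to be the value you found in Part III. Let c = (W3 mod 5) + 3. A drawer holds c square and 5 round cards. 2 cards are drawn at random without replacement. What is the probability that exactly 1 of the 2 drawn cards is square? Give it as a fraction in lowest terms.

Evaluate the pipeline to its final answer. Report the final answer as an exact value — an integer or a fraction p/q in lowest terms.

Part I: 8868 = 2^2 * 3 * 739; sigma = (1 + 2 + 4) * (1 + 3) * (1 + 739) = 7 * 4 * 740 = 20720; answer 20720
Part II: W1 = 20720; w = 36; a(3) = -1*(-45) + 2*(-32) - 2*(36) = -91; iterating: a(3)=-91, a(4)=65, a(5)=-157, a(6)=469, a(7)=-913, a(8)=2165, a(9)=-4929, a(10)=11085, a(11)=-25273, a(12)=57301, a(13)=-130017, a(14)=295165, a(15)=-669801, a(16)=1520165, a(17)=-3450097; answer -3450097
Part III: W2 = -3450097; d = 34078; 34078 = 2 * 11 * 1549; number of divisors = (1+1) * (1+1) * (1+1) = 8; answer 8
Part IV: W3 = 8; c = 6; total draws C(11,2) = 55; favorable C(6,1)*C(5,1) = 30; P = 6/11; answer 6/11

6/11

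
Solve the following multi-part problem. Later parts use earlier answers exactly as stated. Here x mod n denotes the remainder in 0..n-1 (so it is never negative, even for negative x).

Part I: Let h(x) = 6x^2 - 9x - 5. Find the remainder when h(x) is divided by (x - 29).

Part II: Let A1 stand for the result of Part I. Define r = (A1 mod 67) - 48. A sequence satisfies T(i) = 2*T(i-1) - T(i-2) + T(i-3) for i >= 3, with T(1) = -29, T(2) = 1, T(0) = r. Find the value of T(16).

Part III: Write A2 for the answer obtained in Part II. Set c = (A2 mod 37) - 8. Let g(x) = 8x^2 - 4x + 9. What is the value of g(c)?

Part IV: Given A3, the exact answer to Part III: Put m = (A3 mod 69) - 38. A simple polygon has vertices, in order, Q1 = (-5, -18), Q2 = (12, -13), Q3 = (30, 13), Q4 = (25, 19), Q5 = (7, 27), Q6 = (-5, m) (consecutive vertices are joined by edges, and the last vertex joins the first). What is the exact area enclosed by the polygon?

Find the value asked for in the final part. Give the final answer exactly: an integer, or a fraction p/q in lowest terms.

Part I: remainder = value at the root: 6*(29)^2 - 9*(29)^1 - 5 = (5046) + (-261) + (-5) = 4780; answer 4780
Part II: A1 = 4780; r = -25; T(3) = 2*(1) - 1*(-29) + 1*(-25) = 6; iterating: T(3)=6, T(4)=-18, T(5)=-41, T(6)=-58, T(7)=-93, T(8)=-169, T(9)=-303, T(10)=-530, T(11)=-926, T(12)=-1625, T(13)=-2854, T(14)=-5009, T(15)=-8789, T(16)=-15423; answer -15423
Part III: A2 = -15423; c = -2; 8*(-2)^2 - 4*(-2)^1 + 9 = (32) + (8) + (9) = 49; answer 49
Part IV: A3 = 49; m = 11; cross terms: (-5*-13 - 12*-18)=281, (12*13 - 30*-13)=546, (30*19 - 25*13)=245, (25*27 - 7*19)=542, (7*11 - -5*27)=212, (-5*-18 - -5*11)=145; twice the area = |1971| = 1971; area = 1971/2; answer 1971/2

1971/2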